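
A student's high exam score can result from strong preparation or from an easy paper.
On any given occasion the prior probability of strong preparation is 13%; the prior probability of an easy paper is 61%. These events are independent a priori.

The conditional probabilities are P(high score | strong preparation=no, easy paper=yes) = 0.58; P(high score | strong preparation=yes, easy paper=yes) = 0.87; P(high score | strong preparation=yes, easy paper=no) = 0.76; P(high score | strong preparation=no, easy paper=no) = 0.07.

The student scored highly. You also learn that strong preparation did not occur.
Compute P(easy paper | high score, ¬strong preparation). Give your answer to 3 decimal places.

Enumerate both values of easy paper and weight by the priors:
  P(high score | ¬strong preparation) = 0.07*0.39 + 0.58*0.61
        = 0.027300 + 0.353800 = 0.381100
The terms with easy paper present sum to 0.353800, so
  P(easy paper | high score, ¬strong preparation) = 0.353800 / 0.381100 ≈ 0.928

P(easy paper | high score, ¬strong preparation) ≈ 0.928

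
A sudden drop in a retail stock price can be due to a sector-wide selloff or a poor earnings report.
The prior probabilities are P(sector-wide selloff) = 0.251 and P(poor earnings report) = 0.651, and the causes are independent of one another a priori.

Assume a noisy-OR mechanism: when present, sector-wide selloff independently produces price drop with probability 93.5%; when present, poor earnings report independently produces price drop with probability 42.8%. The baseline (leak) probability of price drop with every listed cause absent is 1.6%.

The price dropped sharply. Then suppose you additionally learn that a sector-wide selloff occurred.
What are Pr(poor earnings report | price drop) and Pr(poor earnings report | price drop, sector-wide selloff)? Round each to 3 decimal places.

Under noisy-OR, P(price drop | causes) = 1 − (1−0.016)·∏(1−qᵢ) over the active causes.
Numerator (weight on configurations with poor earnings report): 0.213155 + 0.157423 = 0.370578
The normalizing constant is 0.016*0.749*0.349 + 0.437152*0.749*0.651 + 0.93604*0.251*0.349 + 0.963415*0.251*0.651 = 0.456756
P(poor earnings report | price drop) = 0.370578/0.456756 ≈ 0.811

With the extra evidence:
By total probability over both values of poor earnings report:
  P(price drop | sector-wide selloff) = 0.93604×0.349 + 0.963415×0.651
        = 0.326678 + 0.627183 = 0.953861
The terms with poor earnings report present sum to 0.627183, so
  P(poor earnings report | price drop, sector-wide selloff) = 0.627183 / 0.953861 ≈ 0.658
The drop from 0.811 to 0.658 is the explaining-away (discounting) effect.

Pr(poor earnings report | price drop) ≈ 0.811; Pr(poor earnings report | price drop, sector-wide selloff) ≈ 0.658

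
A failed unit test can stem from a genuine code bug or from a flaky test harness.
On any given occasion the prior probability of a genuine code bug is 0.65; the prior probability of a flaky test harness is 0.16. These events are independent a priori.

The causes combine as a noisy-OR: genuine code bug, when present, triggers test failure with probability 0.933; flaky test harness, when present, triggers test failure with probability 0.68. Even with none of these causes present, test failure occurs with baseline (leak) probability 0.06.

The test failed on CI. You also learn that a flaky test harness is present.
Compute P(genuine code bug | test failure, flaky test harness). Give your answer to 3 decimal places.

P(genuine code bug | test failure, flaky test harness) ≈ 0.722

Under noisy-OR, P(test failure | causes) = 1 − (1−0.06)·∏(1−qᵢ) over the active causes.
For the numerator, keep only genuine code bug=true terms: 0.979846*0.65 = 0.636900
Normalizer over all consistent configurations: 0.6992*0.35 + 0.979846*0.65 = 0.881620
P(genuine code bug | test failure, flaky test harness) = 0.636900/0.881620 ≈ 0.722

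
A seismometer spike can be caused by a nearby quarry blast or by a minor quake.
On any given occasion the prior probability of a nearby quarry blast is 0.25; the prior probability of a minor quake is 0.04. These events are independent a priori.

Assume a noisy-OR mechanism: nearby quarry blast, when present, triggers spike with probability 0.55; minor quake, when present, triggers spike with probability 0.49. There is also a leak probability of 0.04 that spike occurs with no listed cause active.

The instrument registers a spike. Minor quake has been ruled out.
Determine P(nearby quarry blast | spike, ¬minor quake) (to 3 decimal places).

P(nearby quarry blast | spike, ¬minor quake) ≈ 0.826

Under noisy-OR, P(spike | causes) = 1 − (1−0.04)·∏(1−qᵢ) over the active causes.
P(spike | ¬minor quake) = 0.04×0.75 + 0.568×0.25 = 0.030000 + 0.142000 = 0.172000
The nearby quarry blast-present share is 0.568×0.25 = 0.142000.
P(nearby quarry blast | spike, ¬minor quake) = 0.142000 / 0.172000 ≈ 0.826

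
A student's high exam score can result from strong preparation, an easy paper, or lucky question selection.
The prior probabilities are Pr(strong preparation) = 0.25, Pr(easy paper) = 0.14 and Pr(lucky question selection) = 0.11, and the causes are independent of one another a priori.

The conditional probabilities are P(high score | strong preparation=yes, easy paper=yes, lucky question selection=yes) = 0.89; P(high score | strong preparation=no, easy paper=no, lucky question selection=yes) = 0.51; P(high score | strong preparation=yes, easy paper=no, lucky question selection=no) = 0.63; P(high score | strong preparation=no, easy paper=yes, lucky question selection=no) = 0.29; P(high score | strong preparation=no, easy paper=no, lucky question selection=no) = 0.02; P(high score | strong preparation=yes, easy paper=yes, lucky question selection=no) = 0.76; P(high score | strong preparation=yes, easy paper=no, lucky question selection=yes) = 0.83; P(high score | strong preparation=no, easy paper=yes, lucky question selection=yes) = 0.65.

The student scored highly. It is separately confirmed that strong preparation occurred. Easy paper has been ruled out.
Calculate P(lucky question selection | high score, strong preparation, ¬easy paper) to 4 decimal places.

P(lucky question selection | high score, strong preparation, ¬easy paper) ≈ 0.1400

P(high score | strong preparation, ¬easy paper) = 0.63*0.89 + 0.83*0.11 = 0.560700 + 0.091300 = 0.652000
The lucky question selection-present share is 0.83*0.11 = 0.091300.
So P(lucky question selection | high score, strong preparation, ¬easy paper) = 0.091300/0.652000 ≈ 0.1400.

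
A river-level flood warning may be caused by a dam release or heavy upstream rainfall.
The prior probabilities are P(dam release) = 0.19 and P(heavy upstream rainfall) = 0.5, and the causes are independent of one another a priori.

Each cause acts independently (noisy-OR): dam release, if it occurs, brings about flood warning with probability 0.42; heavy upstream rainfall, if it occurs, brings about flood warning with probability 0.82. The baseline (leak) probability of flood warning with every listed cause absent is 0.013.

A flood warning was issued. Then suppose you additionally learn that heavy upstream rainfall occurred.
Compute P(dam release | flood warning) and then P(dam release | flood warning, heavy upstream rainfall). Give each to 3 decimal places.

Under noisy-OR, P(flood warning | causes) = 1 − (1−0.013)·∏(1−qᵢ) over the active causes.
P(flood warning) = 0.013×0.81×0.5 + 0.82234×0.81×0.5 + 0.42754×0.19×0.5 + 0.896957×0.19×0.5 = 0.005265 + 0.333048 + 0.040616 + 0.085211 = 0.464140
Restricting to configurations with dam release present: 0.040616 + 0.085211 = 0.125827.
Hence the posterior is 0.125827/0.464140 ≈ 0.271.

Now also conditioning on heavy upstream rainfall=true:
Enumerate both values of dam release and weight by the priors:
  P(flood warning | heavy upstream rainfall) = 0.82234×0.81 + 0.896957×0.19
        = 0.666095 + 0.170422 = 0.836517
Keeping only the dam release-present terms gives 0.170422, so
  P(dam release | flood warning, heavy upstream rainfall) = 0.170422 / 0.836517 ≈ 0.204
This is intercausal reasoning (explaining away): once heavy upstream rainfall accounts for the flood warning, dam release becomes less likely.

P(dam release | flood warning) ≈ 0.271; P(dam release | flood warning, heavy upstream rainfall) ≈ 0.204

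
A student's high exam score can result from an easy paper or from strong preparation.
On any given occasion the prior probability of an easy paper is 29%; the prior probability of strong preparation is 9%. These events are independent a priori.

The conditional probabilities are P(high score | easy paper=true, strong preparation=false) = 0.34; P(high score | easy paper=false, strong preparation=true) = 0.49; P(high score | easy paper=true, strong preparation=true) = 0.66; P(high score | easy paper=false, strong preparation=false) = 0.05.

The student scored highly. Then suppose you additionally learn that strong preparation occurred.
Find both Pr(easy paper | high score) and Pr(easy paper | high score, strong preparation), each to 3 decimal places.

Pr(easy paper | high score) ≈ 0.627; Pr(easy paper | high score, strong preparation) ≈ 0.355

P(high score) = 0.05×0.71×0.91 + 0.49×0.71×0.09 + 0.34×0.29×0.91 + 0.66×0.29×0.09 = 0.032305 + 0.031311 + 0.089726 + 0.017226 = 0.170568
The easy paper-present share is 0.089726 + 0.017226 = 0.106952.
Hence the posterior is 0.106952/0.170568 ≈ 0.627.

Now also conditioning on strong preparation=true:
Sum P(high score|·) weighted by the priors over both values of easy paper:
  P(high score | strong preparation) = 0.49×0.71 + 0.66×0.29
        = 0.347900 + 0.191400 = 0.539300
The terms with easy paper present sum to 0.191400, so
  P(easy paper | high score, strong preparation) = 0.191400 / 0.539300 ≈ 0.355
The drop from 0.627 to 0.355 is the explaining-away (discounting) effect.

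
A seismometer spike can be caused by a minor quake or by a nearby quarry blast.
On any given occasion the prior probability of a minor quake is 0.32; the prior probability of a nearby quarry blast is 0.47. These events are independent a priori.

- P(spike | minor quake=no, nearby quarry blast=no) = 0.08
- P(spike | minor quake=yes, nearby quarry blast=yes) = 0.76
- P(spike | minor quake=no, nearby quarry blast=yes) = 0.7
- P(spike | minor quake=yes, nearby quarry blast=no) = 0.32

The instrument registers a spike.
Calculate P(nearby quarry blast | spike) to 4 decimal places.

P(nearby quarry blast | spike) ≈ 0.8027

P(spike) = 0.08·0.68·0.53 + 0.7·0.68·0.47 + 0.32·0.32·0.53 + 0.76·0.32·0.47 = 0.028832 + 0.223720 + 0.054272 + 0.114304 = 0.421128
Of this, 0.338024 comes from 0.223720 + 0.114304 (the nearby quarry blast=true cases).
Hence the posterior is 0.338024/0.421128 ≈ 0.8027.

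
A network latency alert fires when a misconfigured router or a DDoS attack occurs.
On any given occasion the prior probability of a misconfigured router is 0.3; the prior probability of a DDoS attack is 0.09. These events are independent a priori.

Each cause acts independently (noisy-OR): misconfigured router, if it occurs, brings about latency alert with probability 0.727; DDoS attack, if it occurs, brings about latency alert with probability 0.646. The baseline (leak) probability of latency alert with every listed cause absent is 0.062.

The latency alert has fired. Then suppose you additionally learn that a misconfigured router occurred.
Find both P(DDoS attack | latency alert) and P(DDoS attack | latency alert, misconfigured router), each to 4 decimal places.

Under noisy-OR, P(latency alert | causes) = 1 − (1−0.062)·∏(1−qᵢ) over the active causes.
P(latency alert) = 0.062*0.7*0.91 + 0.667948*0.7*0.09 + 0.743926*0.3*0.91 + 0.90935*0.3*0.09 = 0.039494 + 0.042081 + 0.203092 + 0.024552 = 0.309219
Of this, 0.066633 comes from 0.042081 + 0.024552 (the DDoS attack=true cases).
Hence the posterior is 0.066633/0.309219 ≈ 0.2155.

With the extra evidence:
Sum P(latency alert|·) weighted by the priors over both values of DDoS attack:
  P(latency alert | misconfigured router) = 0.743926*0.91 + 0.90935*0.09
        = 0.676973 + 0.081841 = 0.758814
Keeping only the DDoS attack-present terms gives 0.081841, so
  P(DDoS attack | latency alert, misconfigured router) = 0.081841 / 0.758814 ≈ 0.1079
The drop from 0.2155 to 0.1079 is the explaining-away (discounting) effect.

P(DDoS attack | latency alert) ≈ 0.2155; P(DDoS attack | latency alert, misconfigured router) ≈ 0.1079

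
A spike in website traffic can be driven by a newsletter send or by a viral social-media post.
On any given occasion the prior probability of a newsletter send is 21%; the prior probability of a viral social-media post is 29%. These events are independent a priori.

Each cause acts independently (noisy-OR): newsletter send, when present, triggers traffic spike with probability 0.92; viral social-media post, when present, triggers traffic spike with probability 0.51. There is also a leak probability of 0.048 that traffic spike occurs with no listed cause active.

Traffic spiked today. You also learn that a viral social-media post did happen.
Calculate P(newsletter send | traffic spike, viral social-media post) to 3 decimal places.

P(newsletter send | traffic spike, viral social-media post) ≈ 0.324

Under noisy-OR, P(traffic spike | causes) = 1 − (1−0.048)·∏(1−qᵢ) over the active causes.
Sum P(traffic spike|·) weighted by the priors over both values of newsletter send:
  P(traffic spike | viral social-media post) = 0.53352·0.79 + 0.962682·0.21
        = 0.421481 + 0.202163 = 0.623644
The terms with newsletter send present sum to 0.202163, so
  P(newsletter send | traffic spike, viral social-media post) = 0.202163 / 0.623644 ≈ 0.324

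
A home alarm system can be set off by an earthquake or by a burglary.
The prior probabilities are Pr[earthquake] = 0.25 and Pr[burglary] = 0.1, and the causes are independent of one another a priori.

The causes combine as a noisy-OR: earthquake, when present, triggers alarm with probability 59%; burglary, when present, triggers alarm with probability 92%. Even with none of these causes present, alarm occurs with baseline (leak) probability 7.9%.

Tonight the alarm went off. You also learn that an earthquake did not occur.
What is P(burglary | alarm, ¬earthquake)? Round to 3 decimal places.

P(burglary | alarm, ¬earthquake) ≈ 0.566

Under noisy-OR, P(alarm | causes) = 1 − (1−0.079)·∏(1−qᵢ) over the active causes.
Weight on burglary=true, given the evidence: 0.92632·0.1 = 0.092632
Denominator P(alarm | ¬earthquake): 0.079·0.9 + 0.92632·0.1 = 0.163732
P(burglary | alarm, ¬earthquake) = 0.092632/0.163732 ≈ 0.566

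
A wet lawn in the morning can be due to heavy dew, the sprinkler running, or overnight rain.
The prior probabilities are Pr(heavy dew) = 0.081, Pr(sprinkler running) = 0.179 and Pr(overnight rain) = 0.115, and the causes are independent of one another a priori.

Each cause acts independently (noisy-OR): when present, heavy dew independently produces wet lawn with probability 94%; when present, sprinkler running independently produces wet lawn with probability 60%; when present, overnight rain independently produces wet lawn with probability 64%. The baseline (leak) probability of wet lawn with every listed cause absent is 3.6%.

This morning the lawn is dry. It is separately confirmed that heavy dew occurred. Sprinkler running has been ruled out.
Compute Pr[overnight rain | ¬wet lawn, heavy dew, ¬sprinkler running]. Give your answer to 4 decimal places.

Under noisy-OR, P(wet lawn | causes) = 1 − (1−0.036)·∏(1−qᵢ) over the active causes.
P(¬wet lawn | heavy dew, ¬sprinkler running) = 0.05784·0.885 + 0.020822·0.115 = 0.051188 + 0.002395 = 0.053583
The overnight rain-present share is 0.020822·0.115 = 0.002395.
Hence the posterior is 0.002395/0.053583 ≈ 0.0447.

Pr[overnight rain | ¬wet lawn, heavy dew, ¬sprinkler running] ≈ 0.0447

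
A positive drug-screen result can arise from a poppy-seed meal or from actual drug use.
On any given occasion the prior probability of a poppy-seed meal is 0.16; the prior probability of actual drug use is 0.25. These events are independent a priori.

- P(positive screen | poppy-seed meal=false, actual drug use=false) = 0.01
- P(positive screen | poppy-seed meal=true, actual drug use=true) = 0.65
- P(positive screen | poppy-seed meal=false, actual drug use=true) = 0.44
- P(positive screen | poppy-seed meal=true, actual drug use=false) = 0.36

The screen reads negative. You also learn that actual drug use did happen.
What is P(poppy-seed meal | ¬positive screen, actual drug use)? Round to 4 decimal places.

Enumerate both values of poppy-seed meal and weight by the priors:
  P(¬positive screen | actual drug use) = 0.56*0.84 + 0.35*0.16
        = 0.470400 + 0.056000 = 0.526400
The terms with poppy-seed meal present sum to 0.056000, so
  P(poppy-seed meal | ¬positive screen, actual drug use) = 0.056000 / 0.526400 ≈ 0.1064

P(poppy-seed meal | ¬positive screen, actual drug use) ≈ 0.1064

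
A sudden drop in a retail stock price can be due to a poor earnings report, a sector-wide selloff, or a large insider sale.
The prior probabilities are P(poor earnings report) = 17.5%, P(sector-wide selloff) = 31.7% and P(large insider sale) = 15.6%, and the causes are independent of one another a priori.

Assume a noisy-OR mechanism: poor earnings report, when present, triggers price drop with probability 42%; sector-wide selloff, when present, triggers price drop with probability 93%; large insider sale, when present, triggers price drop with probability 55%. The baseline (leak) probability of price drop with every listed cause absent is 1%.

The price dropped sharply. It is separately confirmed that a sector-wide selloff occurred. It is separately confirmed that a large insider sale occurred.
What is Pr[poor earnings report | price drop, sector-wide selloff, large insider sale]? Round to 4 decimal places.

Pr[poor earnings report | price drop, sector-wide selloff, large insider sale] ≈ 0.1769

Under noisy-OR, P(price drop | causes) = 1 − (1−0.01)·∏(1−qᵢ) over the active causes.
Weight on poor earnings report=true, given the evidence: 0.981913×0.175 = 0.171835
The normalizing constant is 0.968815×0.825 + 0.981913×0.175 = 0.971107
Posterior = 0.171835 / 0.971107 ≈ 0.1769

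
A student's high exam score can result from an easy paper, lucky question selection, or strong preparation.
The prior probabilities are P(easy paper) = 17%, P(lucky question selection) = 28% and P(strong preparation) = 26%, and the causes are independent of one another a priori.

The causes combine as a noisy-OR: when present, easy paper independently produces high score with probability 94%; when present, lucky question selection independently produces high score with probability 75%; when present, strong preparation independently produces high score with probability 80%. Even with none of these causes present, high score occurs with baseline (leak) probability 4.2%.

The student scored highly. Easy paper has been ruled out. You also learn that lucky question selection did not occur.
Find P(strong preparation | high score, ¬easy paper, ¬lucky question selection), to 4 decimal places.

P(strong preparation | high score, ¬easy paper, ¬lucky question selection) ≈ 0.8712

Under noisy-OR, P(high score | causes) = 1 − (1−0.042)·∏(1−qᵢ) over the active causes.
Numerator (weight on configurations with strong preparation): 0.8084·0.26 = 0.210184
The normalizing constant is 0.042·0.74 + 0.8084·0.26 = 0.241264
P(strong preparation | high score, ¬easy paper, ¬lucky question selection) = 0.210184/0.241264 ≈ 0.8712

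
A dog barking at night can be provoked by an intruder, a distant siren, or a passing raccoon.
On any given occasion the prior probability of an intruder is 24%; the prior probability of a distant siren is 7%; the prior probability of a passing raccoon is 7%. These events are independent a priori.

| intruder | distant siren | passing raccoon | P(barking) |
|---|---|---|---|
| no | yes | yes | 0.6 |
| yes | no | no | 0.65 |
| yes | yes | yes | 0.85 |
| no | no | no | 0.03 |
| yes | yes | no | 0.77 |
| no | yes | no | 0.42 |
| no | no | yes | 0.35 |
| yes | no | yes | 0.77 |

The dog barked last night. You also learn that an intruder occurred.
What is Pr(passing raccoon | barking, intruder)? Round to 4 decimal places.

For the numerator, keep only passing raccoon=true terms: 0.050127 + 0.004165 = 0.054292
Normalizer over all consistent configurations: 0.65·0.93·0.93 + 0.77·0.93·0.07 + 0.77·0.07·0.93 + 0.85·0.07·0.07 = 0.666604
P(passing raccoon | barking, intruder) = 0.054292/0.666604 ≈ 0.0814

Pr(passing raccoon | barking, intruder) ≈ 0.0814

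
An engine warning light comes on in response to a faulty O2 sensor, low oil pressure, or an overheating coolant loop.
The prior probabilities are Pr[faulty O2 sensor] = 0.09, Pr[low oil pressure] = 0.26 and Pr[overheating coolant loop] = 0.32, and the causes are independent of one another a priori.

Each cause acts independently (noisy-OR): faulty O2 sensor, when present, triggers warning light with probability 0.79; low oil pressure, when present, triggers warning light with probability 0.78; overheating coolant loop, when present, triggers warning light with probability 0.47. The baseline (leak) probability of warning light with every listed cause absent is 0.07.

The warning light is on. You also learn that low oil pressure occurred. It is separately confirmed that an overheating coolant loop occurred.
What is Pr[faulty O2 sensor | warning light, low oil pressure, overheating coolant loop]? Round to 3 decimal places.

Pr[faulty O2 sensor | warning light, low oil pressure, overheating coolant loop] ≈ 0.098

Under noisy-OR, P(warning light | causes) = 1 − (1−0.07)·∏(1−qᵢ) over the active causes.
Enumerate both values of faulty O2 sensor and weight by the priors:
  P(warning light | low oil pressure, overheating coolant loop) = 0.891562×0.91 + 0.977228×0.09
        = 0.811321 + 0.087951 = 0.899272
Configurations with faulty O2 sensor contribute 0.087951, so
  P(faulty O2 sensor | warning light, low oil pressure, overheating coolant loop) = 0.087951 / 0.899272 ≈ 0.098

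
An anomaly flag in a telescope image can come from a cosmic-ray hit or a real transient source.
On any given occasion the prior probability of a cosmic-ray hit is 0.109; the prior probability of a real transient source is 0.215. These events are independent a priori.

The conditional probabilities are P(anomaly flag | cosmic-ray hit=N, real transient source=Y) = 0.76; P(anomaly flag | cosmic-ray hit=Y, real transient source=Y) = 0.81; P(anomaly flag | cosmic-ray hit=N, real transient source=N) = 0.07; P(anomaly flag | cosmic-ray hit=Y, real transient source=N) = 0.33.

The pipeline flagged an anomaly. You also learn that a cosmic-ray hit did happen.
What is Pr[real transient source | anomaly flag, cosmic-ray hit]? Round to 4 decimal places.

By total probability over both values of real transient source:
  P(anomaly flag | cosmic-ray hit) = 0.33·0.785 + 0.81·0.215
        = 0.259050 + 0.174150 = 0.433200
Configurations with real transient source contribute 0.174150, so
  P(real transient source | anomaly flag, cosmic-ray hit) = 0.174150 / 0.433200 ≈ 0.4020

Pr[real transient source | anomaly flag, cosmic-ray hit] ≈ 0.4020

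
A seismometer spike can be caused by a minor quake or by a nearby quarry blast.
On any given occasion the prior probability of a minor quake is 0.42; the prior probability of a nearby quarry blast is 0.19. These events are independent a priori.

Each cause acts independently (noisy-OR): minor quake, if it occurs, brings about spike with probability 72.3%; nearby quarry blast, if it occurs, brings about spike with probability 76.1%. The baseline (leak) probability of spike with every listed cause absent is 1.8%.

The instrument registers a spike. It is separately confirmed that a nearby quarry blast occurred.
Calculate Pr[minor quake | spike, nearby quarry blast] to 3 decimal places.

Pr[minor quake | spike, nearby quarry blast] ≈ 0.469

Under noisy-OR, P(spike | causes) = 1 − (1−0.018)·∏(1−qᵢ) over the active causes.
P(spike | nearby quarry blast) = 0.765302*0.58 + 0.934989*0.42 = 0.443875 + 0.392695 = 0.836570
Of this, 0.392695 comes from 0.934989*0.42 (the minor quake=true cases).
Hence the posterior is 0.392695/0.836570 ≈ 0.469.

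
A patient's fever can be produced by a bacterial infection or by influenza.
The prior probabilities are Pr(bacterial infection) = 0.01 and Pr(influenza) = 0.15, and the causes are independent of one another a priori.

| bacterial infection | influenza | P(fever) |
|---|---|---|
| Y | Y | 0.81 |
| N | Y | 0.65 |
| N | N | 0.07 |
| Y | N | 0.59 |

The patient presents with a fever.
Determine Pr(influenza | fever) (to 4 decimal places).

Enumerate the 4 (bacterial infection, influenza) configurations and weight by the priors:
  P(fever) = 0.07*0.99*0.85 + 0.65*0.99*0.15 + 0.59*0.01*0.85 + 0.81*0.01*0.15
        = 0.058905 + 0.096525 + 0.005015 + 0.001215 = 0.161660
Configurations with influenza contribute 0.097740, so
  P(influenza | fever) = 0.097740 / 0.161660 ≈ 0.6046

Pr(influenza | fever) ≈ 0.6046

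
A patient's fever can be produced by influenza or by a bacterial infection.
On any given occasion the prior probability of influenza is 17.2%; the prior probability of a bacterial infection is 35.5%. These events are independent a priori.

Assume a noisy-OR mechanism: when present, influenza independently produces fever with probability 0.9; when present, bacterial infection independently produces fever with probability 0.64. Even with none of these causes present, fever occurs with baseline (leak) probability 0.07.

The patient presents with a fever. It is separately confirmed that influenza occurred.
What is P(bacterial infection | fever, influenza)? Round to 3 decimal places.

P(bacterial infection | fever, influenza) ≈ 0.370

Under noisy-OR, P(fever | causes) = 1 − (1−0.07)·∏(1−qᵢ) over the active causes.
For the numerator, keep only bacterial infection=true terms: 0.96652·0.355 = 0.343115
Normalizer over all consistent configurations: 0.907·0.645 + 0.96652·0.355 = 0.928130
P(bacterial infection | fever, influenza) = 0.343115/0.928130 ≈ 0.370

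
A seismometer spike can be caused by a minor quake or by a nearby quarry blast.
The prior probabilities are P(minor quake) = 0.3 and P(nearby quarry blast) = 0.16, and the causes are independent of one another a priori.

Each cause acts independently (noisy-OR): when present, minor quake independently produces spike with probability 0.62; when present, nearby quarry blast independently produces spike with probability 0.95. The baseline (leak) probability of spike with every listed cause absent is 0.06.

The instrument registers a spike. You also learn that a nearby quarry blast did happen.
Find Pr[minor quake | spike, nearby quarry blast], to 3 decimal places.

Under noisy-OR, P(spike | causes) = 1 − (1−0.06)·∏(1−qᵢ) over the active causes.
For the numerator, keep only minor quake=true terms: 0.98214*0.3 = 0.294642
Denominator P(spike | nearby quarry blast): 0.953*0.7 + 0.98214*0.3 = 0.961742
Posterior = 0.294642 / 0.961742 ≈ 0.306

Pr[minor quake | spike, nearby quarry blast] ≈ 0.306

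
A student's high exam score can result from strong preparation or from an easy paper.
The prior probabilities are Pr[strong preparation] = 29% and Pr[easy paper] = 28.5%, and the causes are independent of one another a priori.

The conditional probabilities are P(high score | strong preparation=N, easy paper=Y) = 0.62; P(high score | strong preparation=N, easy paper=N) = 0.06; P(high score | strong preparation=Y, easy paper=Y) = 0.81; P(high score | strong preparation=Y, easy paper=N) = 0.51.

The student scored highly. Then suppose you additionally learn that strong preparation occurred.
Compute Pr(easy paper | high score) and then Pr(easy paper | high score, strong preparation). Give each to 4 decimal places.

Pr(easy paper | high score) ≈ 0.5855; Pr(easy paper | high score, strong preparation) ≈ 0.3877

Weight on easy paper=true, given the evidence: 0.125457 + 0.066946 = 0.192403
Denominator P(high score): 0.06·0.71·0.715 + 0.62·0.71·0.285 + 0.51·0.29·0.715 + 0.81·0.29·0.285 = 0.328610
Posterior = 0.192403 / 0.328610 ≈ 0.5855

With the extra evidence:
For the numerator, keep only easy paper=true terms: 0.81×0.285 = 0.230850
Normalizer over all consistent configurations: 0.51×0.715 + 0.81×0.285 = 0.595500
Posterior = 0.230850 / 0.595500 ≈ 0.3877
This is intercausal reasoning (explaining away): once strong preparation accounts for the high score, easy paper becomes less likely.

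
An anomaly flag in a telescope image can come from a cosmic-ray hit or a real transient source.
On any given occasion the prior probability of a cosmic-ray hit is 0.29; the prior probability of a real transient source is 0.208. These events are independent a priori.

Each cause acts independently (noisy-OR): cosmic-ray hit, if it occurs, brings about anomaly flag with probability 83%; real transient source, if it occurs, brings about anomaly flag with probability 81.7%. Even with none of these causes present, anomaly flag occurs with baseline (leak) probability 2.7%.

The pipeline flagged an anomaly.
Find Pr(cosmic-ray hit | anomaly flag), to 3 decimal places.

Under noisy-OR, P(anomaly flag | causes) = 1 − (1−0.027)·∏(1−qᵢ) over the active causes.
P(anomaly flag) = 0.027*0.71*0.792 + 0.821941*0.71*0.208 + 0.83459*0.29*0.792 + 0.96973*0.29*0.208 = 0.015183 + 0.121384 + 0.191689 + 0.058494 = 0.386750
Restricting to configurations with cosmic-ray hit present: 0.191689 + 0.058494 = 0.250183.
P(cosmic-ray hit | anomaly flag) = 0.250183 / 0.386750 ≈ 0.647

Pr(cosmic-ray hit | anomaly flag) ≈ 0.647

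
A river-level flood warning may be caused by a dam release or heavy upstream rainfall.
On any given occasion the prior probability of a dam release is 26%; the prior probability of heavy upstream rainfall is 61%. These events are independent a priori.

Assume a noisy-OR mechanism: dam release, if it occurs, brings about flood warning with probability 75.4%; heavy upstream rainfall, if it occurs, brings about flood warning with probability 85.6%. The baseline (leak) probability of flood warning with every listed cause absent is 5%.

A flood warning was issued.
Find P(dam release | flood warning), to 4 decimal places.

Under noisy-OR, P(flood warning | causes) = 1 − (1−0.05)·∏(1−qᵢ) over the active causes.
P(flood warning) = 0.05*0.74*0.39 + 0.8632*0.74*0.61 + 0.7663*0.26*0.39 + 0.966347*0.26*0.61 = 0.014430 + 0.389648 + 0.077703 + 0.153263 = 0.635044
The dam release-present share is 0.077703 + 0.153263 = 0.230966.
P(dam release | flood warning) = 0.230966 / 0.635044 ≈ 0.3637

P(dam release | flood warning) ≈ 0.3637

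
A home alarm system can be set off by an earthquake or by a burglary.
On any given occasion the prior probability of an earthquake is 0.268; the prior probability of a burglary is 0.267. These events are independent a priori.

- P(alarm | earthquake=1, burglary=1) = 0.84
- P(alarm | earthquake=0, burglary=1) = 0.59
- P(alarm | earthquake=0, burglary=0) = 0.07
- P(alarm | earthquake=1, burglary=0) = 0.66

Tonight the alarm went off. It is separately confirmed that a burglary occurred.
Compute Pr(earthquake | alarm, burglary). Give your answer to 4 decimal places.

Pr(earthquake | alarm, burglary) ≈ 0.3426

Weight on earthquake=true, given the evidence: 0.84×0.268 = 0.225120
Denominator P(alarm | burglary): 0.59×0.732 + 0.84×0.268 = 0.657000
P(earthquake | alarm, burglary) = 0.225120/0.657000 ≈ 0.3426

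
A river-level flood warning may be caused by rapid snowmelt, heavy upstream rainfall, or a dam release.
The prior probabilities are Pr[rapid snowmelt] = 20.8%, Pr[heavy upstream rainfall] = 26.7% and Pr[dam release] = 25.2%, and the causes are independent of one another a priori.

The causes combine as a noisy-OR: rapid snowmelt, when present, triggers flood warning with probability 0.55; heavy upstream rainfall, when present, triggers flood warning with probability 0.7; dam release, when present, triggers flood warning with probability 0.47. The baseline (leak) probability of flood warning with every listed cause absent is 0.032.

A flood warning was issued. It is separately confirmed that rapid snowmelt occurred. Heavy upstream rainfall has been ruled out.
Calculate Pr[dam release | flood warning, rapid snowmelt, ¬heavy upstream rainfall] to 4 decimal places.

Under noisy-OR, P(flood warning | causes) = 1 − (1−0.032)·∏(1−qᵢ) over the active causes.
By total probability over both values of dam release:
  P(flood warning | rapid snowmelt, ¬heavy upstream rainfall) = 0.5644·0.748 + 0.769132·0.252
        = 0.422171 + 0.193821 = 0.615992
Keeping only the dam release-present terms gives 0.193821, so
  P(dam release | flood warning, rapid snowmelt, ¬heavy upstream rainfall) = 0.193821 / 0.615992 ≈ 0.3146

Pr[dam release | flood warning, rapid snowmelt, ¬heavy upstream rainfall] ≈ 0.3146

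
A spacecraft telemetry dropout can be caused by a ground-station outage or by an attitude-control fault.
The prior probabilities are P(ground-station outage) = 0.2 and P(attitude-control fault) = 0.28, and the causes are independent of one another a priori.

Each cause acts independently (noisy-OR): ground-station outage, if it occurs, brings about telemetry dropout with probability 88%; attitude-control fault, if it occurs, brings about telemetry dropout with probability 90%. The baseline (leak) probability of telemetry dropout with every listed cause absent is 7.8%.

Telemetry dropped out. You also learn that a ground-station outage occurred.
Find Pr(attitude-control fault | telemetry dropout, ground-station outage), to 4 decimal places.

Pr(attitude-control fault | telemetry dropout, ground-station outage) ≈ 0.3019

Under noisy-OR, P(telemetry dropout | causes) = 1 − (1−0.078)·∏(1−qᵢ) over the active causes.
P(telemetry dropout | ground-station outage) = 0.88936×0.72 + 0.988936×0.28 = 0.640339 + 0.276902 = 0.917241
Restricting to configurations with attitude-control fault present: 0.988936×0.28 = 0.276902.
So P(attitude-control fault | telemetry dropout, ground-station outage) = 0.276902/0.917241 ≈ 0.3019.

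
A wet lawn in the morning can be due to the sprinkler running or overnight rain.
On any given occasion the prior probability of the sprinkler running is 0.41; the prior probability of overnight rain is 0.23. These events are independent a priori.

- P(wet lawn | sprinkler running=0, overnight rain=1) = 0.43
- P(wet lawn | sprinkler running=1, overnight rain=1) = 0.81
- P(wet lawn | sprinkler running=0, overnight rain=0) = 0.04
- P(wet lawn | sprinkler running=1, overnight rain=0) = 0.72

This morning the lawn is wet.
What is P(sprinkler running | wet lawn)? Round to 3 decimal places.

P(sprinkler running | wet lawn) ≈ 0.799

P(wet lawn) = 0.04·0.59·0.77 + 0.43·0.59·0.23 + 0.72·0.41·0.77 + 0.81·0.41·0.23 = 0.018172 + 0.058351 + 0.227304 + 0.076383 = 0.380210
Restricting to configurations with sprinkler running present: 0.227304 + 0.076383 = 0.303687.
P(sprinkler running | wet lawn) = 0.303687 / 0.380210 ≈ 0.799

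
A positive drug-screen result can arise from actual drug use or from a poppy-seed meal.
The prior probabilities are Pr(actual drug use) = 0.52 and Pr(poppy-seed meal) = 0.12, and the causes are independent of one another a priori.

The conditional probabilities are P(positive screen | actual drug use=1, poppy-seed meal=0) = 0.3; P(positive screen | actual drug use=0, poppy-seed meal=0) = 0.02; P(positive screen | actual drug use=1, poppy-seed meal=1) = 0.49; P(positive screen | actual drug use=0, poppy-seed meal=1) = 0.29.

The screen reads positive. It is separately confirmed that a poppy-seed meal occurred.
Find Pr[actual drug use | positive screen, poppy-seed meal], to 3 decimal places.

Pr[actual drug use | positive screen, poppy-seed meal] ≈ 0.647

Sum P(positive screen|·) weighted by the priors over both values of actual drug use:
  P(positive screen | poppy-seed meal) = 0.29×0.48 + 0.49×0.52
        = 0.139200 + 0.254800 = 0.394000
Keeping only the actual drug use-present terms gives 0.254800, so
  P(actual drug use | positive screen, poppy-seed meal) = 0.254800 / 0.394000 ≈ 0.647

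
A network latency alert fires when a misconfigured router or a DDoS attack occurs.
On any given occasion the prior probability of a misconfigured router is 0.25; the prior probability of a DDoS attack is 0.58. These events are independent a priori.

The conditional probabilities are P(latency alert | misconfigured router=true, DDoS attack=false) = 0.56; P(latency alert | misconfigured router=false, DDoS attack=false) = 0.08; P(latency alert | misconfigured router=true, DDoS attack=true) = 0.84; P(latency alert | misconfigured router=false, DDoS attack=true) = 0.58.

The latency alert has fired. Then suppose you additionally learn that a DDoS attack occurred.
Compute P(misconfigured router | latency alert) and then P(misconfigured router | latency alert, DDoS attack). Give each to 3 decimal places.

P(misconfigured router | latency alert) ≈ 0.394; P(misconfigured router | latency alert, DDoS attack) ≈ 0.326

For the numerator, keep only misconfigured router=true terms: 0.058800 + 0.121800 = 0.180600
Normalizer over all consistent configurations: 0.08·0.75·0.42 + 0.58·0.75·0.58 + 0.56·0.25·0.42 + 0.84·0.25·0.58 = 0.458100
P(misconfigured router | latency alert) = 0.180600/0.458100 ≈ 0.394

Now condition on the additional information:
P(latency alert | DDoS attack) = 0.58·0.75 + 0.84·0.25 = 0.435000 + 0.210000 = 0.645000
Of this, 0.210000 comes from 0.84·0.25 (the misconfigured router=true cases).
P(misconfigured router | latency alert, DDoS attack) = 0.210000 / 0.645000 ≈ 0.326
This is intercausal reasoning (explaining away): once DDoS attack accounts for the latency alert, misconfigured router becomes less likely.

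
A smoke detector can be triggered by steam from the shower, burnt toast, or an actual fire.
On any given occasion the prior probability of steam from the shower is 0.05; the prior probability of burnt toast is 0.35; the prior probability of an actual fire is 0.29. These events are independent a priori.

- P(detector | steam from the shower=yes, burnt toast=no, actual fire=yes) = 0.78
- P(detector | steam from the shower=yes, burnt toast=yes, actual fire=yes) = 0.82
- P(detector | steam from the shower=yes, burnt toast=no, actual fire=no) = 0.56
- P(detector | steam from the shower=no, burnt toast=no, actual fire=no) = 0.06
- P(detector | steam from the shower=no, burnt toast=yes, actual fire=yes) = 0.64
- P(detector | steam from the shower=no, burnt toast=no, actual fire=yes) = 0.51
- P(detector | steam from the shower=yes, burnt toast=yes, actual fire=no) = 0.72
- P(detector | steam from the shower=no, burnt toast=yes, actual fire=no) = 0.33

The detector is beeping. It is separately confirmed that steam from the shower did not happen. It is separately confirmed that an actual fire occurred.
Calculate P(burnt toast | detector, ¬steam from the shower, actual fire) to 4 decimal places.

P(burnt toast | detector, ¬steam from the shower, actual fire) ≈ 0.4032

Numerator (weight on configurations with burnt toast): 0.64*0.35 = 0.224000
The normalizing constant is 0.51*0.65 + 0.64*0.35 = 0.555500
P(burnt toast | detector, ¬steam from the shower, actual fire) = 0.224000/0.555500 ≈ 0.4032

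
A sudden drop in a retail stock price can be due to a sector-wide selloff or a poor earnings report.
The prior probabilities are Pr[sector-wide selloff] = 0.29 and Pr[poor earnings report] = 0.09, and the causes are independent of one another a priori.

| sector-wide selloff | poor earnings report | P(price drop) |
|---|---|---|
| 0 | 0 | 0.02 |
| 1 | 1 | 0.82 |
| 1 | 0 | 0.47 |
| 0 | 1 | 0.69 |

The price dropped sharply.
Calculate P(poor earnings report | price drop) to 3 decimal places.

P(price drop) = 0.02*0.71*0.91 + 0.69*0.71*0.09 + 0.47*0.29*0.91 + 0.82*0.29*0.09 = 0.012922 + 0.044091 + 0.124033 + 0.021402 = 0.202448
Restricting to configurations with poor earnings report present: 0.044091 + 0.021402 = 0.065493.
So P(poor earnings report | price drop) = 0.065493/0.202448 ≈ 0.324.

P(poor earnings report | price drop) ≈ 0.324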